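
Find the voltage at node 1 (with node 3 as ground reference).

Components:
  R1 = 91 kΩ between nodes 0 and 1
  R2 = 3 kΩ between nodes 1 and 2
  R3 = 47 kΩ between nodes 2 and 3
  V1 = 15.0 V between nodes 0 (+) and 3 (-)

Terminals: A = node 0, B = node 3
Nodal analysis, taking node 3 as the 0 V reference.
Source V1 fixes V_0 = 15 V.
KCL at each unknown node (sum of currents leaving = 0; resistances in Ω):
  Node 1: (V_1 - 15)/91000 + (V_1 - V_2)/3000 = 0
  Node 2: (V_2 - V_1)/3000 + (V_2 - 0)/47000 = 0
Collecting terms (coefficients in siemens):
  0.0003443·V_1 - 0.0003333·V_2 = 0.0001648
  0.0003546·V_2 - 0.0003333·V_1 = 0
Determinant D = (0.0003443)(0.0003546) - (-0.0003333)(-0.0003333) = 0.00000001099
V_1 = [(0.0001648)(0.0003546) - (-0.0003333)(0)]/D = 5.319 V
V_2 = [(0.0003443)(0) - (0.0001648)(-0.0003333)]/D = 5 V
The requested potential is V_1 = 5.319 V.

Final answer: V_1 = 5.319 V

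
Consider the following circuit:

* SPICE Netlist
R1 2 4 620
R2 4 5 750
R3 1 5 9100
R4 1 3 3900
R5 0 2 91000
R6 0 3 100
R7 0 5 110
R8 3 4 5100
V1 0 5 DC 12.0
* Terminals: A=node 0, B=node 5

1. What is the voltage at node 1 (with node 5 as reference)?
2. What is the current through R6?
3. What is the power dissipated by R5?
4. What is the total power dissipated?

Nodal analysis, taking node 5 as the 0 V reference.
Source V1 fixes V_0 = 12 V.
KCL at each unknown node (sum of currents leaving = 0; resistances in Ω):
  Node 1: (V_1 - 0)/9100 + (V_1 - V_3)/3900 = 0
  Node 2: (V_2 - V_4)/620 + (V_2 - 12)/91000 = 0
  Node 3: (V_3 - V_1)/3900 + (V_3 - 12)/100 + (V_3 - V_4)/5100 = 0
  Node 4: (V_4 - V_2)/620 + (V_4 - 0)/750 + (V_4 - V_3)/5100 = 0
Collecting terms (coefficients in siemens):
  0.0003663·V_1 - 0.0002564·V_3 = 0
  0.001624·V_2 - 0.001613·V_4 = 0.0001319
  0.01045·V_3 - 0.0002564·V_1 - 0.0001961·V_4 = 0.12
  0.003142·V_4 - 0.001613·V_2 - 0.0001961·V_3 = 0
Solving these 4 simultaneous equations (Gaussian elimination) gives:
  V_1 = 8.198 V, V_2 = 1.646 V, V_3 = 11.71 V, V_4 = 1.576 V
Part 1:
  Read off the nodal solution: V_1 = 8.198 V
Part 2:
  I_R6 = (V_0 - V_3)/R6 = (12 - 11.71)/100 = 0.002888 A
  Magnitude: I_R6 = 0.002888 A
Part 3:
  I_R5 = (V_0 - V_2)/R5 = (12 - 1.646)/91000 = 0.0001138 A
  P_R5 = I_R5² × R5 = (0.0001138)² × 91000 = 0.001178 W
Part 4:
  Power in each resistor, P = (ΔV)²/R:
    P_R1 = (1.646 - 1.576)²/620 = 0.000008026 W
    P_R2 = (1.576 - 0)²/750 = 0.003311 W
    P_R3 = (8.198 - 0)²/9100 = 0.007385 W
    P_R4 = (8.198 - 11.71)²/3900 = 0.003165 W
    P_R5 = (12 - 1.646)²/91000 = 0.001178 W
    P_R6 = (12 - 11.71)²/100 = 0.0008342 W
    P_R7 = (12 - 0)²/110 = 1.309 W
    P_R8 = (11.71 - 1.576)²/5100 = 0.02014 W
  P_total = P_R1 + P_R2 + P_R3 + P_R4 + P_R5 + P_R6 + P_R7 + P_R8 = 1.345 W

Final answers:
1. V_1 = 8.198 V
2. I_R6 = 0.002888 A
3. P_R5 = 0.001178 W
4. P_total = 1.345 W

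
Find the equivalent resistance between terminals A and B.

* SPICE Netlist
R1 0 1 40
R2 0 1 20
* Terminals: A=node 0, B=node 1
Reduce the network between node 0 (A) and node 1 (B) by series/parallel combination:
  Rp1 = R1 ‖ R2 (parallel, both between nodes 0 and 1) = 1/(1/40 + 1/20) = 13.33 Ω
R_eq = 13.33 Ω

Final answer: 13.33 Ω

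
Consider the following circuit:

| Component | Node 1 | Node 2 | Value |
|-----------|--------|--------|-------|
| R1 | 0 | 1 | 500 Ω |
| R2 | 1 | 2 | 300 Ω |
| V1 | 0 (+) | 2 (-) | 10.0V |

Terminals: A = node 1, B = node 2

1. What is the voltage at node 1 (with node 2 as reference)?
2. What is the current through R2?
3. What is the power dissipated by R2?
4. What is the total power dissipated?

Nodal analysis, taking node 2 as the 0 V reference.
Source V1 fixes V_0 = 10 V.
KCL at each unknown node (sum of currents leaving = 0; resistances in Ω):
  Node 1: (V_1 - 10)/500 + (V_1 - 0)/300 = 0
Collecting terms: 0.005333 × V_1 = 0.02  =>  V_1 = 3.75 V
Part 1:
  Read off the nodal solution: V_1 = 3.75 V
Part 2:
  I_R2 = (V_1 - V_2)/R2 = (3.75 - 0)/300 = 0.0125 A
  Magnitude: I_R2 = 0.0125 A
Part 3:
  I_R2 = (V_1 - V_2)/R2 = (3.75 - 0)/300 = 0.0125 A
  P_R2 = I_R2² × R2 = (0.0125)² × 300 = 0.04688 W
Part 4:
  Power in each resistor, P = (ΔV)²/R:
    P_R1 = (10 - 3.75)²/500 = 0.07812 W
    P_R2 = (3.75 - 0)²/300 = 0.04688 W
  P_total = P_R1 + P_R2 = 0.125 W

Final answers:
1. V_1 = 3.75 V
2. I_R2 = 0.0125 A
3. P_R2 = 0.04688 W
4. P_total = 0.125 W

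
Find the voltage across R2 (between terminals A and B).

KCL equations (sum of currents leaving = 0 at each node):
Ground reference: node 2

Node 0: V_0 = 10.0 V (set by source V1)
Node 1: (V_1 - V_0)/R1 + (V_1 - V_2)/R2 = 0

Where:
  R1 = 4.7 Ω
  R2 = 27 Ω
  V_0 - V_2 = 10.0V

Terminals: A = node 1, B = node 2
R1 and R2 are in series across V1 (node 0 → node 1 → node 2), and the output A–B is taken across R2, so this is a voltage divider.
Series current: I = V1/(R1 + R2) = 10/(4.7 + 27) = 10/31.7 = 0.3155 A
V_R2 = I × R2 = V1 × R2/(R1 + R2) = 10 × 27/31.7 = 8.517 V

Final answer: 8.517 V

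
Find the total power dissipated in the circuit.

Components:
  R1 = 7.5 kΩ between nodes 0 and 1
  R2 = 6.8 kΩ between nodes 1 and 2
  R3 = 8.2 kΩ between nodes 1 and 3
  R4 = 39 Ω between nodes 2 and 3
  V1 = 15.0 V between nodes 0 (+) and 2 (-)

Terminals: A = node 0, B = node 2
Nodal analysis, taking node 2 as the 0 V reference.
Source V1 fixes V_0 = 15 V.
KCL at each unknown node (sum of currents leaving = 0; resistances in Ω):
  Node 1: (V_1 - 15)/7500 + (V_1 - 0)/6800 + (V_1 - V_3)/8200 = 0
  Node 3: (V_3 - V_1)/8200 + (V_3 - 0)/39 = 0
Collecting terms (coefficients in siemens):
  0.0004023·V_1 - 0.000122·V_3 = 0.002
  0.02576·V_3 - 0.000122·V_1 = 0
Determinant D = (0.0004023)(0.02576) - (-0.000122)(-0.000122) = 0.00001035
V_1 = [(0.002)(0.02576) - (-0.000122)(0)]/D = 4.978 V
V_3 = [(0.0004023)(0) - (0.002)(-0.000122)]/D = 0.02356 V
Power in each resistor, P = (ΔV)²/R:
  P_R1 = (15 - 4.978)²/7500 = 0.01339 W
  P_R2 = (4.978 - 0)²/6800 = 0.003644 W
  P_R3 = (4.978 - 0.02356)²/8200 = 0.002993 W
  P_R4 = (0 - 0.02356)²/39 = 0.00001424 W
P_total = P_R1 + P_R2 + P_R3 + P_R4 = 0.02004 W

Final answer: 0.02004 W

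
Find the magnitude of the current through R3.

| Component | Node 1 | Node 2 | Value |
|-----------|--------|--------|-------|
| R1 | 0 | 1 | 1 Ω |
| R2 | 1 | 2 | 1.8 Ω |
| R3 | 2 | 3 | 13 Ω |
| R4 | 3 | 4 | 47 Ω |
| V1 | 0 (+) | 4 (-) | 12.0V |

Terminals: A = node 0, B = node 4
Nodal analysis, taking node 4 as the 0 V reference.
Source V1 fixes V_0 = 12 V.
KCL at each unknown node (sum of currents leaving = 0; resistances in Ω):
  Node 1: (V_1 - 12)/1 + (V_1 - V_2)/1.8 = 0
  Node 2: (V_2 - V_1)/1.8 + (V_2 - V_3)/13 = 0
  Node 3: (V_3 - V_2)/13 + (V_3 - 0)/47 = 0
Collecting terms (coefficients in siemens):
  1.556·V_1 - 0.5556·V_2 = 12
  0.6325·V_2 - 0.5556·V_1 - 0.07692·V_3 = 0
  0.0982·V_3 - 0.07692·V_2 = 0
Solving these 3 simultaneous equations (Gaussian elimination) gives:
  V_1 = 11.81 V, V_2 = 11.46 V, V_3 = 8.981 V
I_R3 = (V_2 - V_3)/R3 = (11.46 - 8.981)/13 = 0.1911 A
|I_R3| = 0.1911 A

Final answer: |I_R3| = 0.1911 A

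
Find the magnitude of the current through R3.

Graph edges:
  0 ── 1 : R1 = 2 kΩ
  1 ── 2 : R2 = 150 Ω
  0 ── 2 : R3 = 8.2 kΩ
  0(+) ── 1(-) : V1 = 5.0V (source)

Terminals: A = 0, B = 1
Nodal analysis, taking node 1 as the 0 V reference.
Source V1 fixes V_0 = 5 V.
KCL at each unknown node (sum of currents leaving = 0; resistances in Ω):
  Node 2: (V_2 - 0)/150 + (V_2 - 5)/8200 = 0
Collecting terms: 0.006789 × V_2 = 0.0006098  =>  V_2 = 0.08982 V
I_R3 = (V_0 - V_2)/R3 = (5 - 0.08982)/8200 = 0.0005988 A
|I_R3| = 0.0005988 A

Final answer: |I_R3| = 0.0005988 A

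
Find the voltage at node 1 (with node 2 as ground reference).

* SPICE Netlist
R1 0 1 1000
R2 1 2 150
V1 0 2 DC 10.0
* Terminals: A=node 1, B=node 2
Nodal analysis, taking node 2 as the 0 V reference.
Source V1 fixes V_0 = 10 V.
KCL at each unknown node (sum of currents leaving = 0; resistances in Ω):
  Node 1: (V_1 - 10)/1000 + (V_1 - 0)/150 = 0
Collecting terms: 0.007667 × V_1 = 0.01  =>  V_1 = 1.304 V
The requested potential is V_1 = 1.304 V.

Final answer: V_1 = 1.304 V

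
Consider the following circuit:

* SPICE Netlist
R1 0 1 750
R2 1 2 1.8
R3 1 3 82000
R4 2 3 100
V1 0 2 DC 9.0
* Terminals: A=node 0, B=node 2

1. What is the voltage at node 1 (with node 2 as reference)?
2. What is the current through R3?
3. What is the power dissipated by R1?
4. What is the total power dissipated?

Nodal analysis, taking node 2 as the 0 V reference.
Source V1 fixes V_0 = 9 V.
KCL at each unknown node (sum of currents leaving = 0; resistances in Ω):
  Node 1: (V_1 - 9)/750 + (V_1 - 0)/1.8 + (V_1 - V_3)/82000 = 0
  Node 3: (V_3 - V_1)/82000 + (V_3 - 0)/100 = 0
Collecting terms (coefficients in siemens):
  0.5569·V_1 - 0.0000122·V_3 = 0.012
  0.01001·V_3 - 0.0000122·V_1 = 0
Determinant D = (0.5569)(0.01001) - (-0.0000122)(-0.0000122) = 0.005576
V_1 = [(0.012)(0.01001) - (-0.0000122)(0)]/D = 0.02155 V
V_3 = [(0.5569)(0) - (0.012)(-0.0000122)]/D = 0.00002625 V
Part 1:
  Read off the nodal solution: V_1 = 0.02155 V
Part 2:
  I_R3 = (V_1 - V_3)/R3 = (0.02155 - 0.00002625)/82000 = 0.0000002625 A
  Magnitude: I_R3 = 0.0000002625 A
Part 3:
  I_R1 = (V_0 - V_1)/R1 = (9 - 0.02155)/750 = 0.01197 A
  P_R1 = I_R1² × R1 = (0.01197)² × 750 = 0.1075 W
Part 4:
  Power in each resistor, P = (ΔV)²/R:
    P_R1 = (9 - 0.02155)²/750 = 0.1075 W
    P_R2 = (0.02155 - 0)²/1.8 = 0.0002579 W
    P_R3 = (0.02155 - 0.00002625)²/82000 = 0.000000005649 W
    P_R4 = (0 - 0.00002625)²/100 = 0.000000000006888 W
  P_total = P_R1 + P_R2 + P_R3 + P_R4 = 0.1077 W

Final answers:
1. V_1 = 0.02155 V
2. I_R3 = 2.625e-07 A
3. P_R1 = 0.1075 W
4. P_total = 0.1077 W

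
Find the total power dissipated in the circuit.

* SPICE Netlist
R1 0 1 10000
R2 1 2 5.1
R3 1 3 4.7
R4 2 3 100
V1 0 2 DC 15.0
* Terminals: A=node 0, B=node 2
Nodal analysis, taking node 2 as the 0 V reference.
Source V1 fixes V_0 = 15 V.
KCL at each unknown node (sum of currents leaving = 0; resistances in Ω):
  Node 1: (V_1 - 15)/10000 + (V_1 - 0)/5.1 + (V_1 - V_3)/4.7 = 0
  Node 3: (V_3 - V_1)/4.7 + (V_3 - 0)/100 = 0
Collecting terms (coefficients in siemens):
  0.4089·V_1 - 0.2128·V_3 = 0.0015
  0.2228·V_3 - 0.2128·V_1 = 0
Determinant D = (0.4089)(0.2228) - (-0.2128)(-0.2128) = 0.04583
V_1 = [(0.0015)(0.2228) - (-0.2128)(0)]/D = 0.007291 V
V_3 = [(0.4089)(0) - (0.0015)(-0.2128)]/D = 0.006964 V
Power in each resistor, P = (ΔV)²/R:
  P_R1 = (15 - 0.007291)²/10000 = 0.02248 W
  P_R2 = (0.007291 - 0)²/5.1 = 0.00001042 W
  P_R3 = (0.007291 - 0.006964)²/4.7 = 0.00000002279 W
  P_R4 = (0 - 0.006964)²/100 = 0.0000004849 W
P_total = P_R1 + P_R2 + P_R3 + P_R4 = 0.02249 W

Final answer: 0.02249 W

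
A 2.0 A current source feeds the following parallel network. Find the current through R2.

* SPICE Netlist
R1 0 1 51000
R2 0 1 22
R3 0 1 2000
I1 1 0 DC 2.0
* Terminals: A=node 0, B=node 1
All resistors sit directly between nodes 0 and 1, so they are in parallel and share one voltage V; the full source current 2 A splits among them.
1/R_par = 1/51000 + 1/22 + 1/2000 = 0.04597 S  =>  R_par = 21.75 Ω
V = I × R_par = 2 × 21.75 = 43.5 V
I_R2 = V/R2 = 43.5/22 = 1.977 A

Final answer: 1.977 A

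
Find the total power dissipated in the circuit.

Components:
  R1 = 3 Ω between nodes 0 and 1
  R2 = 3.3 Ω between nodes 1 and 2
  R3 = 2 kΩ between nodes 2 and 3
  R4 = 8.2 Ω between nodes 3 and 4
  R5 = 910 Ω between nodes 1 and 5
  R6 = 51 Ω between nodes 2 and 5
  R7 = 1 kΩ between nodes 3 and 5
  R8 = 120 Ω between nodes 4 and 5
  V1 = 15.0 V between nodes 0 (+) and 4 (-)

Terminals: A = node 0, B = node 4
Nodal analysis, taking node 4 as the 0 V reference.
Source V1 fixes V_0 = 15 V.
KCL at each unknown node (sum of currents leaving = 0; resistances in Ω):
  Node 1: (V_1 - 15)/3 + (V_1 - V_2)/3.3 + (V_1 - V_5)/910 = 0
  Node 2: (V_2 - V_1)/3.3 + (V_2 - V_3)/2000 + (V_2 - V_5)/51 = 0
  Node 3: (V_3 - V_2)/2000 + (V_3 - 0)/8.2 + (V_3 - V_5)/1000 = 0
  Node 5: (V_5 - V_1)/910 + (V_5 - V_2)/51 + (V_5 - V_3)/1000 + (V_5 - 0)/120 = 0
Collecting terms (coefficients in siemens):
  0.6375·V_1 - 0.303·V_2 - 0.001099·V_5 = 5
  0.3231·V_2 - 0.303·V_1 - 0.0005·V_3 - 0.01961·V_5 = 0
  0.1235·V_3 - 0.0005·V_2 - 0.001·V_5 = 0
  0.03004·V_5 - 0.001099·V_1 - 0.01961·V_2 - 0.001·V_3 = 0
Solving these 4 simultaneous equations (Gaussian elimination) gives:
  V_1 = 14.7 V, V_2 = 14.39 V, V_3 = 0.1388 V, V_5 = 9.935 V
Power in each resistor, P = (ΔV)²/R:
  P_R1 = (15 - 14.7)²/3 = 0.02983 W
  P_R2 = (14.7 - 14.39)²/3.3 = 0.02945 W
  P_R3 = (14.39 - 0.1388)²/2000 = 0.1015 W
  P_R4 = (0.1388 - 0)²/8.2 = 0.002348 W
  P_R5 = (14.7 - 9.935)²/910 = 0.02497 W
  P_R6 = (14.39 - 9.935)²/51 = 0.3891 W
  P_R7 = (0.1388 - 9.935)²/1000 = 0.09596 W
  P_R8 = (0 - 9.935)²/120 = 0.8225 W
P_total = P_R1 + P_R2 + P_R3 + P_R4 + P_R5 + P_R6 + P_R7 + P_R8 = 1.496 W

Final answer: 1.496 W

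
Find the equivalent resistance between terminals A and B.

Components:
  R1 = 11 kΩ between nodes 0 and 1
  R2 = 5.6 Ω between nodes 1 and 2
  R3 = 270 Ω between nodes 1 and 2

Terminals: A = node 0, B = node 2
Reduce the network between node 0 (A) and node 2 (B) by series/parallel combination:
  Rp1 = R2 ‖ R3 (parallel, both between nodes 1 and 2) = 1/(1/5.6 + 1/270) = 5.486 Ω
  Rs1 = R1 + Rp1 (series, joined only at node 1) = 11000 + 5.486 = 11010 Ω
R_eq = 11.01 kΩ

Final answer: 11.01 kΩ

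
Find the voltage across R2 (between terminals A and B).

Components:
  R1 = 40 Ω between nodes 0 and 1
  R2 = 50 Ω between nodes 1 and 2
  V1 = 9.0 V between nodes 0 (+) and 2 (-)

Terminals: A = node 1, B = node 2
R1 and R2 are in series across V1 (node 0 → node 1 → node 2), and the output A–B is taken across R2, so this is a voltage divider.
Series current: I = V1/(R1 + R2) = 9/(40 + 50) = 9/90 = 0.1 A
V_R2 = I × R2 = V1 × R2/(R1 + R2) = 9 × 50/90 = 5 V

Final answer: 5 V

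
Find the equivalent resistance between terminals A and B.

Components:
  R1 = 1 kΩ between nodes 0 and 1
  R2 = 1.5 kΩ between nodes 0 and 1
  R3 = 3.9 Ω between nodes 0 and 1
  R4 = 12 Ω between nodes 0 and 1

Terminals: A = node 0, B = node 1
Reduce the network between node 0 (A) and node 1 (B) by series/parallel combination:
  Rp1 = R1 ‖ R2 ‖ R3 ‖ R4 (parallel, all between nodes 0 and 1) = 1/(1/1000 + 1/1500 + 1/3.9 + 1/12) = 2.929 Ω
R_eq = 2.929 Ω

Final answer: 2.929 Ω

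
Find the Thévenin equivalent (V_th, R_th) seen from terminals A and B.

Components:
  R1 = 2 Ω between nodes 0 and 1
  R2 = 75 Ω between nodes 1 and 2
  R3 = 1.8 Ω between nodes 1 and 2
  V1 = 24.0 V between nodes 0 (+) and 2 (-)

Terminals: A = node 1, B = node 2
Step 1 — V_th is the open-circuit voltage V_A - V_B (nothing connected across the terminals).
Nodal analysis, taking node 2 as the 0 V reference.
Source V1 fixes V_0 = 24 V.
KCL at each unknown node (sum of currents leaving = 0; resistances in Ω):
  Node 1: (V_1 - 24)/2 + (V_1 - 0)/75 + (V_1 - 0)/1.8 = 0
Collecting terms: 1.069 × V_1 = 12  =>  V_1 = 11.23 V
V_th = V_1 - V_2 = 11.23 - 0 = 11.23 V
Step 2 — R_th: zero the source — replace V1 by a short circuit (node 2 merges into node 0) — and find the resistance seen between A (node 1) and B (node 0).
Reduce the network between node 1 (A) and node 0 (B) by series/parallel combination:
  Rp1 = R1 ‖ R2 ‖ R3 (parallel, all between nodes 0 and 1) = 1/(1/2 + 1/75 + 1/1.8) = 0.9356 Ω
R_th = 0.9356 Ω

Final answer: V_th = 11.23 V, R_th = 0.9356 Ω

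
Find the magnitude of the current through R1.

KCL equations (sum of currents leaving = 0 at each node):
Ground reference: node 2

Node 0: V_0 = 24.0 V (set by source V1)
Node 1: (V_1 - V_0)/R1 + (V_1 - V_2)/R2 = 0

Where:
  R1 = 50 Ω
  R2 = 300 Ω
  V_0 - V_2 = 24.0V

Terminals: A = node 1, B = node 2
Nodal analysis, taking node 2 as the 0 V reference.
Source V1 fixes V_0 = 24 V.
KCL at each unknown node (sum of currents leaving = 0; resistances in Ω):
  Node 1: (V_1 - 24)/50 + (V_1 - 0)/300 = 0
Collecting terms: 0.02333 × V_1 = 0.48  =>  V_1 = 20.57 V
I_R1 = (V_0 - V_1)/R1 = (24 - 20.57)/50 = 0.06857 A
|I_R1| = 0.06857 A

Final answer: |I_R1| = 0.06857 A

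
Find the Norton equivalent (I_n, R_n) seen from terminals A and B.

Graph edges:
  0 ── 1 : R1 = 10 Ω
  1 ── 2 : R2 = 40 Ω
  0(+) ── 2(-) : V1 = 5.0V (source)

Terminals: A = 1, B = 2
Find the Thévenin equivalent first; then I_n = V_th/R_th and R_n = R_th.
Step 1 — V_th is the open-circuit voltage V_A - V_B (nothing connected across the terminals).
Nodal analysis, taking node 2 as the 0 V reference.
Source V1 fixes V_0 = 5 V.
KCL at each unknown node (sum of currents leaving = 0; resistances in Ω):
  Node 1: (V_1 - 5)/10 + (V_1 - 0)/40 = 0
Collecting terms: 0.125 × V_1 = 0.5  =>  V_1 = 4 V
V_th = V_1 - V_2 = 4 - 0 = 4 V
Step 2 — R_th: zero the source — replace V1 by a short circuit (node 2 merges into node 0) — and find the resistance seen between A (node 1) and B (node 0).
Reduce the network between node 1 (A) and node 0 (B) by series/parallel combination:
  Rp1 = R1 ‖ R2 (parallel, both between nodes 0 and 1) = 1/(1/10 + 1/40) = 8 Ω
R_th = 8 Ω
I_n = V_th/R_th = 4/8 = 0.5 A, and R_n = R_th = 8 Ω

Final answer: I_n = 0.5 A, R_n = 8 Ω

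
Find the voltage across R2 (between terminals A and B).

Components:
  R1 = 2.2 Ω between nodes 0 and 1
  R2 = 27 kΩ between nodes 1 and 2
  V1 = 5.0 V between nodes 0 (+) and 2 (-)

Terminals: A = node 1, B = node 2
R1 and R2 are in series across V1 (node 0 → node 1 → node 2), and the output A–B is taken across R2, so this is a voltage divider.
Series current: I = V1/(R1 + R2) = 5/(2.2 + 27000) = 5/27000 = 0.0001852 A
V_R2 = I × R2 = V1 × R2/(R1 + R2) = 5 × 27000/27000 = 5 V

Final answer: 5 V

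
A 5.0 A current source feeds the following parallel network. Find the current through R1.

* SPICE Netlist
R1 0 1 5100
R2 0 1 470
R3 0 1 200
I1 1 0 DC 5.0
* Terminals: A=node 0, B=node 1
All resistors sit directly between nodes 0 and 1, so they are in parallel and share one voltage V; the full source current 5 A splits among them.
1/R_par = 1/5100 + 1/470 + 1/200 = 0.007324 S  =>  R_par = 136.5 Ω
V = I × R_par = 5 × 136.5 = 682.7 V
I_R1 = V/R1 = 682.7/5100 = 0.1339 A

Final answer: 0.1339 A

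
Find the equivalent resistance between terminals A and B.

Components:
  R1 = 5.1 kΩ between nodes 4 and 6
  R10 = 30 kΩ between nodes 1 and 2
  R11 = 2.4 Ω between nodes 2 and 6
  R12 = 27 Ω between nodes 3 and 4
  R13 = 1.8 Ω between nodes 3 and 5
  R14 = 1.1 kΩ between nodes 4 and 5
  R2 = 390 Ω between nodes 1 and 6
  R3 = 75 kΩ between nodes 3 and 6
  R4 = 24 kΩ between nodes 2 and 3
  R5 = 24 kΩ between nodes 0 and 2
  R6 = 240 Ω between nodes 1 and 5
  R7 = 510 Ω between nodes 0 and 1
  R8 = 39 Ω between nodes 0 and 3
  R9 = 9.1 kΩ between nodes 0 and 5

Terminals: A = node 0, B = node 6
The network is not a plain series/parallel combination. Inject a 1 A test current into terminal A (node 0) and return it from terminal B (node 6); then R_eq = V_A / (1 A).
Nodal analysis, taking node 6 as the 0 V reference.
Current source I_test pushes 1 A into node 0 and draws it out of node 6.
KCL at each unknown node (sum of currents leaving = 0; resistances in Ω):
  Node 0: (V_0 - V_2)/24000 + (V_0 - V_1)/510 + (V_0 - V_3)/39 + (V_0 - V_5)/9100 - 1 = 0
  Node 1: (V_1 - V_0)/510 + (V_1 - 0)/390 + (V_1 - V_5)/240 + (V_1 - V_2)/30000 = 0
  Node 2: (V_2 - V_0)/24000 + (V_2 - V_1)/30000 + (V_2 - V_3)/24000 + (V_2 - 0)/2.4 = 0
  Node 3: (V_3 - V_0)/39 + (V_3 - V_2)/24000 + (V_3 - 0)/75000 + (V_3 - V_4)/27 + (V_3 - V_5)/1.8 = 0
  Node 4: (V_4 - V_3)/27 + (V_4 - 0)/5100 + (V_4 - V_5)/1100 = 0
  Node 5: (V_5 - V_0)/9100 + (V_5 - V_1)/240 + (V_5 - V_3)/1.8 + (V_5 - V_4)/1100 = 0
Collecting terms (coefficients in siemens):
  0.02775·V_0 - 0.001961·V_1 - 0.00004167·V_2 - 0.02564·V_3 - 0.0001099·V_5 = 1
  0.008725·V_1 - 0.001961·V_0 - 0.00003333·V_2 - 0.004167·V_5 = 0
  0.4168·V_2 - 0.00004167·V_0 - 0.00003333·V_1 - 0.00004167·V_3 = 0
  0.6183·V_3 - 0.02564·V_0 - 0.00004167·V_2 - 0.03704·V_4 - 0.5556·V_5 = 0
  0.03814·V_4 - 0.03704·V_3 - 0.0009091·V_5 = 0
  0.5607·V_5 - 0.0001099·V_0 - 0.004167·V_1 - 0.5556·V_3 - 0.0009091·V_4 = 0
Solving these 6 simultaneous equations (Gaussian elimination) gives:
  V_0 = 491.5 V, V_1 = 332.3 V, V_2 = 0.1222 V, V_3 = 465.5 V
  V_4 = 463.1 V, V_5 = 464.6 V
R_eq = V_0 / 1 A = 491.5 Ω

Final answer: 491.5 Ω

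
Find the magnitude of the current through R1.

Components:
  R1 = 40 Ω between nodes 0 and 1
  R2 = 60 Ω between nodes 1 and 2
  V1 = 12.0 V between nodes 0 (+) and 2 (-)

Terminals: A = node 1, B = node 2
Nodal analysis, taking node 2 as the 0 V reference.
Source V1 fixes V_0 = 12 V.
KCL at each unknown node (sum of currents leaving = 0; resistances in Ω):
  Node 1: (V_1 - 12)/40 + (V_1 - 0)/60 = 0
Collecting terms: 0.04167 × V_1 = 0.3  =>  V_1 = 7.2 V
I_R1 = (V_0 - V_1)/R1 = (12 - 7.2)/40 = 0.12 A
|I_R1| = 0.12 A

Final answer: |I_R1| = 0.12 A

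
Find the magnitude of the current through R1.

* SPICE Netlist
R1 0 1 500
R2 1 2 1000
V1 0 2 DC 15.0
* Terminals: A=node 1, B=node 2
Nodal analysis, taking node 2 as the 0 V reference.
Source V1 fixes V_0 = 15 V.
KCL at each unknown node (sum of currents leaving = 0; resistances in Ω):
  Node 1: (V_1 - 15)/500 + (V_1 - 0)/1000 = 0
Collecting terms: 0.003 × V_1 = 0.03  =>  V_1 = 10 V
I_R1 = (V_0 - V_1)/R1 = (15 - 10)/500 = 0.01 A
|I_R1| = 0.01 A

Final answer: |I_R1| = 0.01 A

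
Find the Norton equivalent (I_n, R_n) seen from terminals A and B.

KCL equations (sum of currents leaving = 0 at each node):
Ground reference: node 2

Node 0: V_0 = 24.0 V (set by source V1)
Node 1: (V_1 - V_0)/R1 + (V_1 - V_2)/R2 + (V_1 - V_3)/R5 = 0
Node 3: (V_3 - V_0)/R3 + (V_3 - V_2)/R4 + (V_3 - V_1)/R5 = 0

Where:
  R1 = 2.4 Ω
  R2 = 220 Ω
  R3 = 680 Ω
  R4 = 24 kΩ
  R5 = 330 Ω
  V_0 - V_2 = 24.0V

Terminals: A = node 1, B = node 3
Find the Thévenin equivalent first; then I_n = V_th/R_th and R_n = R_th.
Step 1 — V_th is the open-circuit voltage V_A - V_B (nothing connected across the terminals).
Nodal analysis, taking node 2 as the 0 V reference.
Source V1 fixes V_0 = 24 V.
KCL at each unknown node (sum of currents leaving = 0; resistances in Ω):
  Node 1: (V_1 - 24)/2.4 + (V_1 - 0)/220 + (V_1 - V_3)/330 = 0
  Node 3: (V_3 - 24)/680 + (V_3 - 0)/24000 + (V_3 - V_1)/330 = 0
Collecting terms (coefficients in siemens):
  0.4242·V_1 - 0.00303·V_3 = 10
  0.004543·V_3 - 0.00303·V_1 = 0.03529
Determinant D = (0.4242)(0.004543) - (-0.00303)(-0.00303) = 0.001918
V_1 = [(10)(0.004543) - (-0.00303)(0.03529)]/D = 23.74 V
V_3 = [(0.4242)(0.03529) - (10)(-0.00303)]/D = 23.61 V
V_th = V_1 - V_3 = 23.74 - 23.61 = 0.1336 V
Step 2 — R_th: zero the source — replace V1 by a short circuit (node 2 merges into node 0) — and find the resistance seen between A (node 1) and B (node 3).
Reduce the network between node 1 (A) and node 3 (B) by series/parallel combination:
  Rp1 = R1 ‖ R2 (parallel, both between nodes 0 and 1) = 1/(1/2.4 + 1/220) = 2.374 Ω
  Rp2 = R3 ‖ R4 (parallel, both between nodes 0 and 3) = 1/(1/680 + 1/24000) = 661.3 Ω
  Rs1 = Rp1 + Rp2 (series, joined only at node 0) = 2.374 + 661.3 = 663.6 Ω
  Rp3 = R5 ‖ Rs1 (parallel, both between nodes 1 and 3) = 1/(1/330 + 1/663.6) = 220.4 Ω
R_th = 220.4 Ω
I_n = V_th/R_th = 0.1336/220.4 = 0.0006062 A, and R_n = R_th = 220.4 Ω

Final answer: I_n = 0.0006062 A, R_n = 220.4 Ω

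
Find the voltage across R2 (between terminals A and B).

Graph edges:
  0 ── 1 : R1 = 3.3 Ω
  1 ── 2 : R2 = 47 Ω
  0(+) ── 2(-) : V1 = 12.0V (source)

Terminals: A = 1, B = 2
R1 and R2 are in series across V1 (node 0 → node 1 → node 2), and the output A–B is taken across R2, so this is a voltage divider.
Series current: I = V1/(R1 + R2) = 12/(3.3 + 47) = 12/50.3 = 0.2386 A
V_R2 = I × R2 = V1 × R2/(R1 + R2) = 12 × 47/50.3 = 11.21 V

Final answer: 11.21 V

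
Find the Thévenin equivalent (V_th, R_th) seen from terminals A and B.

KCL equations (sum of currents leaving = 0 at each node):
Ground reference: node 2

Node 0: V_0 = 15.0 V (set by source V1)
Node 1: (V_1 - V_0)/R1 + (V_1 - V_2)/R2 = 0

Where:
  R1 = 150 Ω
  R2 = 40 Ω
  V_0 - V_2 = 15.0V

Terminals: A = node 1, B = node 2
Step 1 — V_th is the open-circuit voltage V_A - V_B (nothing connected across the terminals).
Nodal analysis, taking node 2 as the 0 V reference.
Source V1 fixes V_0 = 15 V.
KCL at each unknown node (sum of currents leaving = 0; resistances in Ω):
  Node 1: (V_1 - 15)/150 + (V_1 - 0)/40 = 0
Collecting terms: 0.03167 × V_1 = 0.1  =>  V_1 = 3.158 V
V_th = V_1 - V_2 = 3.158 - 0 = 3.158 V
Step 2 — R_th: zero the source — replace V1 by a short circuit (node 2 merges into node 0) — and find the resistance seen between A (node 1) and B (node 0).
Reduce the network between node 1 (A) and node 0 (B) by series/parallel combination:
  Rp1 = R1 ‖ R2 (parallel, both between nodes 0 and 1) = 1/(1/150 + 1/40) = 31.58 Ω
R_th = 31.58 Ω

Final answer: V_th = 3.158 V, R_th = 31.58 Ω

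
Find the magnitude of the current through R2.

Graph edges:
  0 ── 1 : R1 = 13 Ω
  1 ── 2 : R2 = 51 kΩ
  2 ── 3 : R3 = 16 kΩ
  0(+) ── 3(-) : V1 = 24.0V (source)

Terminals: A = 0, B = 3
Nodal analysis, taking node 3 as the 0 V reference.
Source V1 fixes V_0 = 24 V.
KCL at each unknown node (sum of currents leaving = 0; resistances in Ω):
  Node 1: (V_1 - 24)/13 + (V_1 - V_2)/51000 = 0
  Node 2: (V_2 - V_1)/51000 + (V_2 - 0)/16000 = 0
Collecting terms (coefficients in siemens):
  0.07694·V_1 - 0.00001961·V_2 = 1.846
  0.00008211·V_2 - 0.00001961·V_1 = 0
Determinant D = (0.07694)(0.00008211) - (-0.00001961)(-0.00001961) = 0.000006317
V_1 = [(1.846)(0.00008211) - (-0.00001961)(0)]/D = 24 V
V_2 = [(0.07694)(0) - (1.846)(-0.00001961)]/D = 5.73 V
I_R2 = (V_1 - V_2)/R2 = (24 - 5.73)/51000 = 0.0003581 A
|I_R2| = 0.0003581 A

Final answer: |I_R2| = 0.0003581 A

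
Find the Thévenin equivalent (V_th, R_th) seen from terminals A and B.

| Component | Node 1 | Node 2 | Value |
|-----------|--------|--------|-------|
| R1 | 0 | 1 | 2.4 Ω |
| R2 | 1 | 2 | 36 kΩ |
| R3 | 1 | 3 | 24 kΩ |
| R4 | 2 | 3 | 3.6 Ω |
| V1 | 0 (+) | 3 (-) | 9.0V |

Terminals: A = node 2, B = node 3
Step 1 — V_th is the open-circuit voltage V_A - V_B (nothing connected across the terminals).
Nodal analysis, taking node 3 as the 0 V reference.
Source V1 fixes V_0 = 9 V.
KCL at each unknown node (sum of currents leaving = 0; resistances in Ω):
  Node 1: (V_1 - 9)/2.4 + (V_1 - V_2)/36000 + (V_1 - 0)/24000 = 0
  Node 2: (V_2 - V_1)/36000 + (V_2 - 0)/3.6 = 0
Collecting terms (coefficients in siemens):
  0.4167·V_1 - 0.00002778·V_2 = 3.75
  0.2778·V_2 - 0.00002778·V_1 = 0
Determinant D = (0.4167)(0.2778) - (-0.00002778)(-0.00002778) = 0.1158
V_1 = [(3.75)(0.2778) - (-0.00002778)(0)]/D = 8.999 V
V_2 = [(0.4167)(0) - (3.75)(-0.00002778)]/D = 0.0008998 V
V_th = V_2 - V_3 = 0.0008998 - 0 = 0.0008998 V
Step 2 — R_th: zero the source — replace V1 by a short circuit (node 3 merges into node 0) — and find the resistance seen between A (node 2) and B (node 0).
Reduce the network between node 2 (A) and node 0 (B) by series/parallel combination:
  Rp1 = R1 ‖ R3 (parallel, both between nodes 0 and 1) = 1/(1/2.4 + 1/24000) = 2.4 Ω
  Rs1 = R2 + Rp1 (series, joined only at node 1) = 36000 + 2.4 = 36000 Ω
  Rp2 = R4 ‖ Rs1 (parallel, both between nodes 0 and 2) = 1/(1/3.6 + 1/36000) = 3.6 Ω
R_th = 3.6 Ω

Final answer: V_th = 0.0008998 V, R_th = 3.6 Ω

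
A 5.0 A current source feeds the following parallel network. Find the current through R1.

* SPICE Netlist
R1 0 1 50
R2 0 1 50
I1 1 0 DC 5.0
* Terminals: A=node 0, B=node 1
All resistors sit directly between nodes 0 and 1, so they are in parallel and share one voltage V; the full source current 5 A splits among them.
1/R_par = 1/50 + 1/50 = 0.04 S  =>  R_par = 25 Ω
V = I × R_par = 5 × 25 = 125 V
I_R1 = V/R1 = 125/50 = 2.5 A

Final answer: 2.5 A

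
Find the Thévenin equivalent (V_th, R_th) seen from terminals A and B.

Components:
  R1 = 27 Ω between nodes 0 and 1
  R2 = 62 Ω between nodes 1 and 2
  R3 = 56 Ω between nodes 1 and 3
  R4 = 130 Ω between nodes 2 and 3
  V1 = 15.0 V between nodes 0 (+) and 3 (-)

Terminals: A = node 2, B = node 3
Step 1 — V_th is the open-circuit voltage V_A - V_B (nothing connected across the terminals).
Nodal analysis, taking node 3 as the 0 V reference.
Source V1 fixes V_0 = 15 V.
KCL at each unknown node (sum of currents leaving = 0; resistances in Ω):
  Node 1: (V_1 - 15)/27 + (V_1 - V_2)/62 + (V_1 - 0)/56 = 0
  Node 2: (V_2 - V_1)/62 + (V_2 - 0)/130 = 0
Collecting terms (coefficients in siemens):
  0.07102·V_1 - 0.01613·V_2 = 0.5556
  0.02382·V_2 - 0.01613·V_1 = 0
Determinant D = (0.07102)(0.02382) - (-0.01613)(-0.01613) = 0.001432
V_1 = [(0.5556)(0.02382) - (-0.01613)(0)]/D = 9.243 V
V_2 = [(0.07102)(0) - (0.5556)(-0.01613)]/D = 6.259 V
V_th = V_2 - V_3 = 6.259 - 0 = 6.259 V
Step 2 — R_th: zero the source — replace V1 by a short circuit (node 3 merges into node 0) — and find the resistance seen between A (node 2) and B (node 0).
Reduce the network between node 2 (A) and node 0 (B) by series/parallel combination:
  Rp1 = R1 ‖ R3 (parallel, both between nodes 0 and 1) = 1/(1/27 + 1/56) = 18.22 Ω
  Rs1 = R2 + Rp1 (series, joined only at node 1) = 62 + 18.22 = 80.22 Ω
  Rp2 = R4 ‖ Rs1 (parallel, both between nodes 0 and 2) = 1/(1/130 + 1/80.22) = 49.61 Ω
R_th = 49.61 Ω

Final answer: V_th = 6.259 V, R_th = 49.61 Ω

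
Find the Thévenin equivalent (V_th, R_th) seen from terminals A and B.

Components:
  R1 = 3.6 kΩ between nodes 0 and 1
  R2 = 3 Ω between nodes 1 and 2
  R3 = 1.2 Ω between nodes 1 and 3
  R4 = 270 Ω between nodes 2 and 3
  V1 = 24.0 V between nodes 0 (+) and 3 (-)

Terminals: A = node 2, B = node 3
Step 1 — V_th is the open-circuit voltage V_A - V_B (nothing connected across the terminals).
Nodal analysis, taking node 3 as the 0 V reference.
Source V1 fixes V_0 = 24 V.
KCL at each unknown node (sum of currents leaving = 0; resistances in Ω):
  Node 1: (V_1 - 24)/3600 + (V_1 - V_2)/3 + (V_1 - 0)/1.2 = 0
  Node 2: (V_2 - V_1)/3 + (V_2 - 0)/270 = 0
Collecting terms (coefficients in siemens):
  1.167·V_1 - 0.3333·V_2 = 0.006667
  0.337·V_2 - 0.3333·V_1 = 0
Determinant D = (1.167)(0.337) - (-0.3333)(-0.3333) = 0.2822
V_1 = [(0.006667)(0.337) - (-0.3333)(0)]/D = 0.007962 V
V_2 = [(1.167)(0) - (0.006667)(-0.3333)]/D = 0.007875 V
V_th = V_2 - V_3 = 0.007875 - 0 = 0.007875 V
Step 2 — R_th: zero the source — replace V1 by a short circuit (node 3 merges into node 0) — and find the resistance seen between A (node 2) and B (node 0).
Reduce the network between node 2 (A) and node 0 (B) by series/parallel combination:
  Rp1 = R1 ‖ R3 (parallel, both between nodes 0 and 1) = 1/(1/3600 + 1/1.2) = 1.2 Ω
  Rs1 = R2 + Rp1 (series, joined only at node 1) = 3 + 1.2 = 4.2 Ω
  Rp2 = R4 ‖ Rs1 (parallel, both between nodes 0 and 2) = 1/(1/270 + 1/4.2) = 4.135 Ω
R_th = 4.135 Ω

Final answer: V_th = 0.007875 V, R_th = 4.135 Ω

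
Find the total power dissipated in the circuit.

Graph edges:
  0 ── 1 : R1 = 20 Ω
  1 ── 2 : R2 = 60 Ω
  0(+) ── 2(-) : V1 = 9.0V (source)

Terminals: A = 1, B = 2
Nodal analysis, taking node 2 as the 0 V reference.
Source V1 fixes V_0 = 9 V.
KCL at each unknown node (sum of currents leaving = 0; resistances in Ω):
  Node 1: (V_1 - 9)/20 + (V_1 - 0)/60 = 0
Collecting terms: 0.06667 × V_1 = 0.45  =>  V_1 = 6.75 V
Power in each resistor, P = (ΔV)²/R:
  P_R1 = (9 - 6.75)²/20 = 0.2531 W
  P_R2 = (6.75 - 0)²/60 = 0.7594 W
P_total = P_R1 + P_R2 = 1.012 W

Final answer: 1.012 W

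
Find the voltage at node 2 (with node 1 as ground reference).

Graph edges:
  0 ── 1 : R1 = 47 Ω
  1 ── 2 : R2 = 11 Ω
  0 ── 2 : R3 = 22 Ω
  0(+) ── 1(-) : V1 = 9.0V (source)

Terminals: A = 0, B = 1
Nodal analysis, taking node 1 as the 0 V reference.
Source V1 fixes V_0 = 9 V.
KCL at each unknown node (sum of currents leaving = 0; resistances in Ω):
  Node 2: (V_2 - 0)/11 + (V_2 - 9)/22 = 0
Collecting terms: 0.1364 × V_2 = 0.4091  =>  V_2 = 3 V
The requested potential is V_2 = 3 V.

Final answer: V_2 = 3 V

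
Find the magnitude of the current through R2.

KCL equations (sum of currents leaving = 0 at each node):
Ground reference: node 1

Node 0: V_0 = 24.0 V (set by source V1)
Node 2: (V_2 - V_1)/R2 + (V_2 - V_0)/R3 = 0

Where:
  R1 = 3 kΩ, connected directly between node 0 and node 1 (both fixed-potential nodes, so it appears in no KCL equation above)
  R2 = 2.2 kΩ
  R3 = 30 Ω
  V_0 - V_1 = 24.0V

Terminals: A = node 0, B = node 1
Nodal analysis, taking node 1 as the 0 V reference.
Source V1 fixes V_0 = 24 V.
KCL at each unknown node (sum of currents leaving = 0; resistances in Ω):
  Node 2: (V_2 - 0)/2200 + (V_2 - 24)/30 = 0
Collecting terms: 0.03379 × V_2 = 0.8  =>  V_2 = 23.68 V
I_R2 = (V_1 - V_2)/R2 = (0 - 23.68)/2200 = -0.01076 A
|I_R2| = 0.01076 A

Final answer: |I_R2| = 0.01076 A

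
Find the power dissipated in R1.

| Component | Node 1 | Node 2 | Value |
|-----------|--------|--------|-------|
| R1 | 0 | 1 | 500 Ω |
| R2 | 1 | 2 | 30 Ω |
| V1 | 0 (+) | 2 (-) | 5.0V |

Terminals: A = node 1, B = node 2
Nodal analysis, taking node 2 as the 0 V reference.
Source V1 fixes V_0 = 5 V.
KCL at each unknown node (sum of currents leaving = 0; resistances in Ω):
  Node 1: (V_1 - 5)/500 + (V_1 - 0)/30 = 0
Collecting terms: 0.03533 × V_1 = 0.01  =>  V_1 = 0.283 V
I_R1 = (V_0 - V_1)/R1 = (5 - 0.283)/500 = 0.009434 A
P_R1 = I_R1² × R1 = (0.009434)² × 500 = 0.0445 W

Final answer: 0.0445 W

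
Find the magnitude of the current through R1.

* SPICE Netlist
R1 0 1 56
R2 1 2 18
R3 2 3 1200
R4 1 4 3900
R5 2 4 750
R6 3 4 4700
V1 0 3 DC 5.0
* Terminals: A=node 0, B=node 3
Nodal analysis, taking node 3 as the 0 V reference.
Source V1 fixes V_0 = 5 V.
KCL at each unknown node (sum of currents leaving = 0; resistances in Ω):
  Node 1: (V_1 - 5)/56 + (V_1 - V_2)/18 + (V_1 - V_4)/3900 = 0
  Node 2: (V_2 - V_1)/18 + (V_2 - 0)/1200 + (V_2 - V_4)/750 = 0
  Node 4: (V_4 - V_1)/3900 + (V_4 - V_2)/750 + (V_4 - 0)/4700 = 0
Collecting terms (coefficients in siemens):
  0.07367·V_1 - 0.05556·V_2 - 0.0002564·V_4 = 0.08929
  0.05772·V_2 - 0.05556·V_1 - 0.001333·V_4 = 0
  0.001803·V_4 - 0.0002564·V_1 - 0.001333·V_2 = 0
Solving these 3 simultaneous equations (Gaussian elimination) gives:
  V_1 = 4.734 V, V_2 = 4.651 V, V_4 = 4.114 V
I_R1 = (V_0 - V_1)/R1 = (5 - 4.734)/56 = 0.004751 A
|I_R1| = 0.004751 A

Final answer: |I_R1| = 0.004751 A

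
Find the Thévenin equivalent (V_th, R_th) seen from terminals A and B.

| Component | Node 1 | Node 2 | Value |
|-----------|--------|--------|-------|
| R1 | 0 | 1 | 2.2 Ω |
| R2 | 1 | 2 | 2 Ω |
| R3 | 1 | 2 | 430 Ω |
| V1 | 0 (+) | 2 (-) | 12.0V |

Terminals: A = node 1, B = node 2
Step 1 — V_th is the open-circuit voltage V_A - V_B (nothing connected across the terminals).
Nodal analysis, taking node 2 as the 0 V reference.
Source V1 fixes V_0 = 12 V.
KCL at each unknown node (sum of currents leaving = 0; resistances in Ω):
  Node 1: (V_1 - 12)/2.2 + (V_1 - 0)/2 + (V_1 - 0)/430 = 0
Collecting terms: 0.9569 × V_1 = 5.455  =>  V_1 = 5.7 V
V_th = V_1 - V_2 = 5.7 - 0 = 5.7 V
Step 2 — R_th: zero the source — replace V1 by a short circuit (node 2 merges into node 0) — and find the resistance seen between A (node 1) and B (node 0).
Reduce the network between node 1 (A) and node 0 (B) by series/parallel combination:
  Rp1 = R1 ‖ R2 ‖ R3 (parallel, all between nodes 0 and 1) = 1/(1/2.2 + 1/2 + 1/430) = 1.045 Ω
R_th = 1.045 Ω

Final answer: V_th = 5.7 V, R_th = 1.045 Ω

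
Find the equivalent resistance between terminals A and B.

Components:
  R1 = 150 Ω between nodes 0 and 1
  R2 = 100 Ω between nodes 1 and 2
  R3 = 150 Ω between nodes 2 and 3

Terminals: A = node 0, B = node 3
Reduce the network between node 0 (A) and node 3 (B) by series/parallel combination:
  Rs1 = R1 + R2 (series, joined only at node 1) = 150 + 100 = 250 Ω
  Rs2 = R3 + Rs1 (series, joined only at node 2) = 150 + 250 = 400 Ω
R_eq = 400 Ω

Final answer: 400 Ω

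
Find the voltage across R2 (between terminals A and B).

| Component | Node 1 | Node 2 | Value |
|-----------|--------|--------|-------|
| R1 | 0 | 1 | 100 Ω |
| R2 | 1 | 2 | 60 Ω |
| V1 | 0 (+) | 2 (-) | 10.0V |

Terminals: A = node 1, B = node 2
R1 and R2 are in series across V1 (node 0 → node 1 → node 2), and the output A–B is taken across R2, so this is a voltage divider.
Series current: I = V1/(R1 + R2) = 10/(100 + 60) = 10/160 = 0.0625 A
V_R2 = I × R2 = V1 × R2/(R1 + R2) = 10 × 60/160 = 3.75 V

Final answer: 3.75 V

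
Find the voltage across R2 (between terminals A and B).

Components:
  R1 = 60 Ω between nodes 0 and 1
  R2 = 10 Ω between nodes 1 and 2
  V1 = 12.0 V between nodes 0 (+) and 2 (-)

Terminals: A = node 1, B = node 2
R1 and R2 are in series across V1 (node 0 → node 1 → node 2), and the output A–B is taken across R2, so this is a voltage divider.
Series current: I = V1/(R1 + R2) = 12/(60 + 10) = 12/70 = 0.1714 A
V_R2 = I × R2 = V1 × R2/(R1 + R2) = 12 × 10/70 = 1.714 V

Final answer: 1.714 V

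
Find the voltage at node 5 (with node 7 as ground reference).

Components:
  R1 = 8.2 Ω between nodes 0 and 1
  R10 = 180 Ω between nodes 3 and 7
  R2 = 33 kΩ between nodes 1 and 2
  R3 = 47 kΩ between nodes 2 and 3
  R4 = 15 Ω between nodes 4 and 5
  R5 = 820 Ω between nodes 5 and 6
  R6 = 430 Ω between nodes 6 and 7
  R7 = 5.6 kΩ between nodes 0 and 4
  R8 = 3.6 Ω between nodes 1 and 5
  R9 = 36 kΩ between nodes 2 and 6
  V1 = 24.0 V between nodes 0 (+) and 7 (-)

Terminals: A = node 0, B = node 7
Nodal analysis, taking node 7 as the 0 V reference.
Source V1 fixes V_0 = 24 V.
KCL at each unknown node (sum of currents leaving = 0; resistances in Ω):
  Node 1: (V_1 - 24)/8.2 + (V_1 - V_2)/33000 + (V_1 - V_5)/3.6 = 0
  Node 2: (V_2 - V_1)/33000 + (V_2 - V_3)/47000 + (V_2 - V_6)/36000 = 0
  Node 3: (V_3 - V_2)/47000 + (V_3 - 0)/180 = 0
  Node 4: (V_4 - V_5)/15 + (V_4 - 24)/5600 = 0
  Node 5: (V_5 - V_4)/15 + (V_5 - V_6)/820 + (V_5 - V_1)/3.6 = 0
  Node 6: (V_6 - V_5)/820 + (V_6 - 0)/430 + (V_6 - V_2)/36000 = 0
Collecting terms (coefficients in siemens):
  0.3998·V_1 - 0.0000303·V_2 - 0.2778·V_5 = 2.927
  0.00007936·V_2 - 0.0000303·V_1 - 0.00002128·V_3 - 0.00002778·V_6 = 0
  0.005577·V_3 - 0.00002128·V_2 = 0
  0.06685·V_4 - 0.06667·V_5 = 0.004286
  0.3457·V_5 - 0.2778·V_1 - 0.06667·V_4 - 0.00122·V_6 = 0
  0.003573·V_6 - 0.00002778·V_2 - 0.00122·V_5 = 0
Solving these 6 simultaneous equations (Gaussian elimination) gives:
  V_1 = 23.84 V, V_2 = 11.99 V, V_3 = 0.04574 V, V_4 = 23.77 V
  V_5 = 23.77 V, V_6 = 8.208 V
The requested potential is V_5 = 23.77 V.

Final answer: V_5 = 23.77 V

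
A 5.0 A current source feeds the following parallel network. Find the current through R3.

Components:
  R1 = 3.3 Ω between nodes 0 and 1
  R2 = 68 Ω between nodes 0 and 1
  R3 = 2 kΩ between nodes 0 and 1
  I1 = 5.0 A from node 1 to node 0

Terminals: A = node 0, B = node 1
All resistors sit directly between nodes 0 and 1, so they are in parallel and share one voltage V; the full source current 5 A splits among them.
1/R_par = 1/3.3 + 1/68 + 1/2000 = 0.3182 S  =>  R_par = 3.142 Ω
V = I × R_par = 5 × 3.142 = 15.71 V
I_R3 = V/R3 = 15.71/2000 = 0.007856 A

Final answer: 0.007856 A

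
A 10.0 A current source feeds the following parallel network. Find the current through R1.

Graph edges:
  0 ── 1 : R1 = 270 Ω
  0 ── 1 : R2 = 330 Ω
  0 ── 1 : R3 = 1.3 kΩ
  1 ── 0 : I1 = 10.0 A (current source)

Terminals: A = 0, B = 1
All resistors sit directly between nodes 0 and 1, so they are in parallel and share one voltage V; the full source current 10 A splits among them.
1/R_par = 1/270 + 1/330 + 1/1300 = 0.007503 S  =>  R_par = 133.3 Ω
V = I × R_par = 10 × 133.3 = 1333 V
I_R1 = V/R1 = 1333/270 = 4.936 A

Final answer: 4.936 A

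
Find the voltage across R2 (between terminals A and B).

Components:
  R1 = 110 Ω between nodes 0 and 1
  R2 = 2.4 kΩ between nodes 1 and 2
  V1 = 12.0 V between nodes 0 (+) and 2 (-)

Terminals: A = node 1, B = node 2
R1 and R2 are in series across V1 (node 0 → node 1 → node 2), and the output A–B is taken across R2, so this is a voltage divider.
Series current: I = V1/(R1 + R2) = 12/(110 + 2400) = 12/2510 = 0.004781 A
V_R2 = I × R2 = V1 × R2/(R1 + R2) = 12 × 2400/2510 = 11.47 V

Final answer: 11.47 V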